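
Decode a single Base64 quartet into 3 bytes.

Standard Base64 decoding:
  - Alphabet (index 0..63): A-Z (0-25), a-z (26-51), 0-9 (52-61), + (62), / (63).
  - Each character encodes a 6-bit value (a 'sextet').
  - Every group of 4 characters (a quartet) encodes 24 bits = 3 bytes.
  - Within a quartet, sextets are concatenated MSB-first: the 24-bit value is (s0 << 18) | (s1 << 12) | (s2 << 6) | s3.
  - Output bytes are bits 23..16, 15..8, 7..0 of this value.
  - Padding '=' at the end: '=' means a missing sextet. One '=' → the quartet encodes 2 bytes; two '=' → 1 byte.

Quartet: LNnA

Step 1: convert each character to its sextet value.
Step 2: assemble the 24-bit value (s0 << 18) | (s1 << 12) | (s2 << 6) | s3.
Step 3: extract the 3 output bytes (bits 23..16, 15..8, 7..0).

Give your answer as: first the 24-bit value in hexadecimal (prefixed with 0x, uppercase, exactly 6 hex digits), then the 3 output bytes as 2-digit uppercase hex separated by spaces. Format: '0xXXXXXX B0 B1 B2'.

Answer: 0x2CD9C0 2C D9 C0

Derivation:
Sextets: L=11, N=13, n=39, A=0
24-bit: (11<<18) | (13<<12) | (39<<6) | 0
      = 0x2C0000 | 0x00D000 | 0x0009C0 | 0x000000
      = 0x2CD9C0
Bytes: (v>>16)&0xFF=2C, (v>>8)&0xFF=D9, v&0xFF=C0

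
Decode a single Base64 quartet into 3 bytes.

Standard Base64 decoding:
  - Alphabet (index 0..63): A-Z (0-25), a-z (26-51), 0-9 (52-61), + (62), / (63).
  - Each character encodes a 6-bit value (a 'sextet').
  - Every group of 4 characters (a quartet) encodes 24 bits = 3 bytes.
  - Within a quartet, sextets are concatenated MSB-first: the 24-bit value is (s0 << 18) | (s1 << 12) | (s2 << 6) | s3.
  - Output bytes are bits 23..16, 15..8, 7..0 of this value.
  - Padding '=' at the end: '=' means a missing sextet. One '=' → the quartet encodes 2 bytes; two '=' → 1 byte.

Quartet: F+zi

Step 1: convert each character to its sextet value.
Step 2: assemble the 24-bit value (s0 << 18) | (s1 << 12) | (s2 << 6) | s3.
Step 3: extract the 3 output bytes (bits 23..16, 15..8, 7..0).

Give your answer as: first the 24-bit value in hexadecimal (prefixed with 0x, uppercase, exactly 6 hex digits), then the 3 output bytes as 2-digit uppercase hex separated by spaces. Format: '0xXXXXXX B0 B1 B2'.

Sextets: F=5, +=62, z=51, i=34
24-bit: (5<<18) | (62<<12) | (51<<6) | 34
      = 0x140000 | 0x03E000 | 0x000CC0 | 0x000022
      = 0x17ECE2
Bytes: (v>>16)&0xFF=17, (v>>8)&0xFF=EC, v&0xFF=E2

Answer: 0x17ECE2 17 EC E2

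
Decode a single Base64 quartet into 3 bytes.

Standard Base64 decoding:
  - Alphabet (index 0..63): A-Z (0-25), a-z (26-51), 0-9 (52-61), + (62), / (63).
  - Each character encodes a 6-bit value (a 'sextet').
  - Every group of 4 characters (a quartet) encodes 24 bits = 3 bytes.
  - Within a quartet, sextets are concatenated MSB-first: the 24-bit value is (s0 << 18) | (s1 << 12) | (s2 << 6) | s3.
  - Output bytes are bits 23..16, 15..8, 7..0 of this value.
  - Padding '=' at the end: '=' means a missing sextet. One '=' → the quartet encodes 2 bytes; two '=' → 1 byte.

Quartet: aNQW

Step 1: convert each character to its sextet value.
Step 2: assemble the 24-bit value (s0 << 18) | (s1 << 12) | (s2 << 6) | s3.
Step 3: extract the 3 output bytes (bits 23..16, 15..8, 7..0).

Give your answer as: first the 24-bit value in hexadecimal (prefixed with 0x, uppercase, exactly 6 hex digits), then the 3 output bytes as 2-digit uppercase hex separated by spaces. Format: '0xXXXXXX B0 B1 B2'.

Sextets: a=26, N=13, Q=16, W=22
24-bit: (26<<18) | (13<<12) | (16<<6) | 22
      = 0x680000 | 0x00D000 | 0x000400 | 0x000016
      = 0x68D416
Bytes: (v>>16)&0xFF=68, (v>>8)&0xFF=D4, v&0xFF=16

Answer: 0x68D416 68 D4 16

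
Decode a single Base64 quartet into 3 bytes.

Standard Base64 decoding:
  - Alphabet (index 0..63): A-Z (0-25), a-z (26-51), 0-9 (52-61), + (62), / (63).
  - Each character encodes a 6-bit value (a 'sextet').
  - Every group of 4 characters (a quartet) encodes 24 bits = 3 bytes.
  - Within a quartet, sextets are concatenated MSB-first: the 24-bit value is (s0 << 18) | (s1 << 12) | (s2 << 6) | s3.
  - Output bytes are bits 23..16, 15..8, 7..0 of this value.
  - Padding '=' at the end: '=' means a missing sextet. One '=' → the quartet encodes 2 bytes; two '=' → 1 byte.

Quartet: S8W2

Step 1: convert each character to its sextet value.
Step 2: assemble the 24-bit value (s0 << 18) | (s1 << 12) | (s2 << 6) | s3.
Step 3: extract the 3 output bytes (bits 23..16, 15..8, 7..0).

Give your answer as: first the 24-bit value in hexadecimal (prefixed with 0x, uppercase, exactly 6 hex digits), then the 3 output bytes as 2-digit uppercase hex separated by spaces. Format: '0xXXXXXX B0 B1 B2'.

Sextets: S=18, 8=60, W=22, 2=54
24-bit: (18<<18) | (60<<12) | (22<<6) | 54
      = 0x480000 | 0x03C000 | 0x000580 | 0x000036
      = 0x4BC5B6
Bytes: (v>>16)&0xFF=4B, (v>>8)&0xFF=C5, v&0xFF=B6

Answer: 0x4BC5B6 4B C5 B6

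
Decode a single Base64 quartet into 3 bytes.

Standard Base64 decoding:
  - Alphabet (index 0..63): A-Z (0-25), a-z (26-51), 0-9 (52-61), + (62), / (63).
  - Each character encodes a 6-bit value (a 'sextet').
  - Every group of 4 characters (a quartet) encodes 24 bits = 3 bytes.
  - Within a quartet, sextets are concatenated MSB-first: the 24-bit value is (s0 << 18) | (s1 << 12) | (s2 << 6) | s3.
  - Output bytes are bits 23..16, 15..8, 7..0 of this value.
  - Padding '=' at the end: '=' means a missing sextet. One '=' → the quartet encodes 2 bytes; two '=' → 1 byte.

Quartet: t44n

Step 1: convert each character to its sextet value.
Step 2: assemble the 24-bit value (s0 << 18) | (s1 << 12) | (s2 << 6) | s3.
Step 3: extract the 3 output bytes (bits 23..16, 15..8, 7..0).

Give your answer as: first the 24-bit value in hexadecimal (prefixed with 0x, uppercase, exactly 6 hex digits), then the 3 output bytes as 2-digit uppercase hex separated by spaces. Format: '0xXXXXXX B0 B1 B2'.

Answer: 0xB78E27 B7 8E 27

Derivation:
Sextets: t=45, 4=56, 4=56, n=39
24-bit: (45<<18) | (56<<12) | (56<<6) | 39
      = 0xB40000 | 0x038000 | 0x000E00 | 0x000027
      = 0xB78E27
Bytes: (v>>16)&0xFF=B7, (v>>8)&0xFF=8E, v&0xFF=27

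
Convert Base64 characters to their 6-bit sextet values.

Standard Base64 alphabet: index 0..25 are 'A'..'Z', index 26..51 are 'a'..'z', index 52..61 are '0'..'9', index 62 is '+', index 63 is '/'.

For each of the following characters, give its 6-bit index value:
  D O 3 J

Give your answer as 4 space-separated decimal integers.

Answer: 3 14 55 9

Derivation:
'D': A..Z range, ord('D') − ord('A') = 3
'O': A..Z range, ord('O') − ord('A') = 14
'3': 0..9 range, 52 + ord('3') − ord('0') = 55
'J': A..Z range, ord('J') − ord('A') = 9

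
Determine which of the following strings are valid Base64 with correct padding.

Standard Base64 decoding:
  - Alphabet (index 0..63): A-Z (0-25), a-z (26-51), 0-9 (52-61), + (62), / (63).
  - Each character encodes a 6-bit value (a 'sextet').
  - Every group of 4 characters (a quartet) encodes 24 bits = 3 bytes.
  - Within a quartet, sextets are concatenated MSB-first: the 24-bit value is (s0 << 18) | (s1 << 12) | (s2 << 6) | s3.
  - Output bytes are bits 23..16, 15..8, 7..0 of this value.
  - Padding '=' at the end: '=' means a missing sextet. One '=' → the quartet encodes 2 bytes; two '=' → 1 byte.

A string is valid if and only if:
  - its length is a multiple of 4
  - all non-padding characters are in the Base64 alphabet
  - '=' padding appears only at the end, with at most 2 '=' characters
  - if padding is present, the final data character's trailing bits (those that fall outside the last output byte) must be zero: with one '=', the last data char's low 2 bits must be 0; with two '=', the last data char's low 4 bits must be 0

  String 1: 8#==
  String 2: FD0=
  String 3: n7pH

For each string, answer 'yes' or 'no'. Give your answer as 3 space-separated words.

String 1: '8#==' → invalid (bad char(s): ['#'])
String 2: 'FD0=' → valid
String 3: 'n7pH' → valid

Answer: no yes yes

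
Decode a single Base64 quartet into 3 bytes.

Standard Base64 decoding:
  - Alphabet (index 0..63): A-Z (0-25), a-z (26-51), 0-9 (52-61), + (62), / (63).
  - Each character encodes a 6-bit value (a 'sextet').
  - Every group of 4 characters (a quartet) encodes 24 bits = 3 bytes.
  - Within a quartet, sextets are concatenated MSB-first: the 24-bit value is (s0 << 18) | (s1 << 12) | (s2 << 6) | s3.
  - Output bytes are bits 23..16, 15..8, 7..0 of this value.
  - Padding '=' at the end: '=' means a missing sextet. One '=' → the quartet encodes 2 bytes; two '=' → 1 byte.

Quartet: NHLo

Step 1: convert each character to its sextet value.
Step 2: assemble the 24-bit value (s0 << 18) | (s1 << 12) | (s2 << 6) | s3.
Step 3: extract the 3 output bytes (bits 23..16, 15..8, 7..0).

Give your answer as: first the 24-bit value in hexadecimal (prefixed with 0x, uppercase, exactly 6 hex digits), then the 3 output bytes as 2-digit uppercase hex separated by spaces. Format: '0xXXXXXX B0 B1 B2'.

Answer: 0x3472E8 34 72 E8

Derivation:
Sextets: N=13, H=7, L=11, o=40
24-bit: (13<<18) | (7<<12) | (11<<6) | 40
      = 0x340000 | 0x007000 | 0x0002C0 | 0x000028
      = 0x3472E8
Bytes: (v>>16)&0xFF=34, (v>>8)&0xFF=72, v&0xFF=E8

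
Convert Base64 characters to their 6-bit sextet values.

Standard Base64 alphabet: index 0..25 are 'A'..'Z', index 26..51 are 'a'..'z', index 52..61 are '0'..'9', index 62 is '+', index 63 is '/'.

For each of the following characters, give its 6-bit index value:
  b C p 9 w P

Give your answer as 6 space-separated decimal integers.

Answer: 27 2 41 61 48 15

Derivation:
'b': a..z range, 26 + ord('b') − ord('a') = 27
'C': A..Z range, ord('C') − ord('A') = 2
'p': a..z range, 26 + ord('p') − ord('a') = 41
'9': 0..9 range, 52 + ord('9') − ord('0') = 61
'w': a..z range, 26 + ord('w') − ord('a') = 48
'P': A..Z range, ord('P') − ord('A') = 15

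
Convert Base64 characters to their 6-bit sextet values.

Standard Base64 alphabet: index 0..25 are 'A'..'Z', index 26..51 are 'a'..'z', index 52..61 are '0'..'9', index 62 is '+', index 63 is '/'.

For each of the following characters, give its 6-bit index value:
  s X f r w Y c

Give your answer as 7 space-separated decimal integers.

's': a..z range, 26 + ord('s') − ord('a') = 44
'X': A..Z range, ord('X') − ord('A') = 23
'f': a..z range, 26 + ord('f') − ord('a') = 31
'r': a..z range, 26 + ord('r') − ord('a') = 43
'w': a..z range, 26 + ord('w') − ord('a') = 48
'Y': A..Z range, ord('Y') − ord('A') = 24
'c': a..z range, 26 + ord('c') − ord('a') = 28

Answer: 44 23 31 43 48 24 28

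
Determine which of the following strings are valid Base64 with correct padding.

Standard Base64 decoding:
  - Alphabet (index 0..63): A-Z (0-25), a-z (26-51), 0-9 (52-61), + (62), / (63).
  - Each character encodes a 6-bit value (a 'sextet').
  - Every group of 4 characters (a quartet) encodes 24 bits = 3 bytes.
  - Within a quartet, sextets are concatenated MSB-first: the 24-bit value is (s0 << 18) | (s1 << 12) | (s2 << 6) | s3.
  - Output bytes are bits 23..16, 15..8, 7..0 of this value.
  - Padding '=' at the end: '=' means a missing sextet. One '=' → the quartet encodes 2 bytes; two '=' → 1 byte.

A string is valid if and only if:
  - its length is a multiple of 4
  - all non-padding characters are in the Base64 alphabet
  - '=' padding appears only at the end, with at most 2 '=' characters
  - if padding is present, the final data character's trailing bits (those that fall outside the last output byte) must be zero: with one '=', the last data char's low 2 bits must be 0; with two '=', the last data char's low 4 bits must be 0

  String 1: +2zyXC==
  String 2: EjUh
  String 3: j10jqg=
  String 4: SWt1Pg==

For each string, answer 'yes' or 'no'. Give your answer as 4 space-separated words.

String 1: '+2zyXC==' → invalid (bad trailing bits)
String 2: 'EjUh' → valid
String 3: 'j10jqg=' → invalid (len=7 not mult of 4)
String 4: 'SWt1Pg==' → valid

Answer: no yes no yes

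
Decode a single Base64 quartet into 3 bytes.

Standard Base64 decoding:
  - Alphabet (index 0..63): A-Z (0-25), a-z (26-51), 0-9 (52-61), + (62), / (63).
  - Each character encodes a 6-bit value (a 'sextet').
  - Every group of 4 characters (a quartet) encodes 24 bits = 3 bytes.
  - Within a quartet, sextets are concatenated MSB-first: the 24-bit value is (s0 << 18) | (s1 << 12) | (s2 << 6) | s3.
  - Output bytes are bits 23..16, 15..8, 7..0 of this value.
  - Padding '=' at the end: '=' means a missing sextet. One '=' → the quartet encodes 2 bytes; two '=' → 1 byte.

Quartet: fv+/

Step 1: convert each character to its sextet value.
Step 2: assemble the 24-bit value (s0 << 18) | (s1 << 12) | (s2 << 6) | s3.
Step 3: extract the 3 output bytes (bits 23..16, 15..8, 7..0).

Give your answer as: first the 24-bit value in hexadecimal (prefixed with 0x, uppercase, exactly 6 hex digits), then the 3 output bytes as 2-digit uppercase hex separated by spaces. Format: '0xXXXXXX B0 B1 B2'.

Answer: 0x7EFFBF 7E FF BF

Derivation:
Sextets: f=31, v=47, +=62, /=63
24-bit: (31<<18) | (47<<12) | (62<<6) | 63
      = 0x7C0000 | 0x02F000 | 0x000F80 | 0x00003F
      = 0x7EFFBF
Bytes: (v>>16)&0xFF=7E, (v>>8)&0xFF=FF, v&0xFF=BF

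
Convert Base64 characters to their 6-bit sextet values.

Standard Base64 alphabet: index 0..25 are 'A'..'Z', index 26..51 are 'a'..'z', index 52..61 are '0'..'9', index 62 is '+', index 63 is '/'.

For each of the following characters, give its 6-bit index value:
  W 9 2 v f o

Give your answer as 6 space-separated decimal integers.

Answer: 22 61 54 47 31 40

Derivation:
'W': A..Z range, ord('W') − ord('A') = 22
'9': 0..9 range, 52 + ord('9') − ord('0') = 61
'2': 0..9 range, 52 + ord('2') − ord('0') = 54
'v': a..z range, 26 + ord('v') − ord('a') = 47
'f': a..z range, 26 + ord('f') − ord('a') = 31
'o': a..z range, 26 + ord('o') − ord('a') = 40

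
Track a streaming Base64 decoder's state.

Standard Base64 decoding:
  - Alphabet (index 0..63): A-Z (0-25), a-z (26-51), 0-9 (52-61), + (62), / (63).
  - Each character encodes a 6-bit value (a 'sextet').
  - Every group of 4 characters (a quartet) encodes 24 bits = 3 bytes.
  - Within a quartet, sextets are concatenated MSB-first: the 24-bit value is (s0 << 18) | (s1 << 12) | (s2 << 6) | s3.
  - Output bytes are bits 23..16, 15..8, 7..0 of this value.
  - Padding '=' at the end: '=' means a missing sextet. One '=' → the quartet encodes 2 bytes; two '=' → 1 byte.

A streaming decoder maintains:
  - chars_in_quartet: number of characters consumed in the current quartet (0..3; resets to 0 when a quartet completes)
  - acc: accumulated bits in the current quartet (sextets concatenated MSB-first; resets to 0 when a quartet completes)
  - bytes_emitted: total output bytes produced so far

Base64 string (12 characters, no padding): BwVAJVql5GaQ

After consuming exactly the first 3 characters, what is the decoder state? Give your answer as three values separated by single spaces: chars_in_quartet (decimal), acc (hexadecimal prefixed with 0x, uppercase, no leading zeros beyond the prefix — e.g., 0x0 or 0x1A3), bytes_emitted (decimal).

After char 0 ('B'=1): chars_in_quartet=1 acc=0x1 bytes_emitted=0
After char 1 ('w'=48): chars_in_quartet=2 acc=0x70 bytes_emitted=0
After char 2 ('V'=21): chars_in_quartet=3 acc=0x1C15 bytes_emitted=0

Answer: 3 0x1C15 0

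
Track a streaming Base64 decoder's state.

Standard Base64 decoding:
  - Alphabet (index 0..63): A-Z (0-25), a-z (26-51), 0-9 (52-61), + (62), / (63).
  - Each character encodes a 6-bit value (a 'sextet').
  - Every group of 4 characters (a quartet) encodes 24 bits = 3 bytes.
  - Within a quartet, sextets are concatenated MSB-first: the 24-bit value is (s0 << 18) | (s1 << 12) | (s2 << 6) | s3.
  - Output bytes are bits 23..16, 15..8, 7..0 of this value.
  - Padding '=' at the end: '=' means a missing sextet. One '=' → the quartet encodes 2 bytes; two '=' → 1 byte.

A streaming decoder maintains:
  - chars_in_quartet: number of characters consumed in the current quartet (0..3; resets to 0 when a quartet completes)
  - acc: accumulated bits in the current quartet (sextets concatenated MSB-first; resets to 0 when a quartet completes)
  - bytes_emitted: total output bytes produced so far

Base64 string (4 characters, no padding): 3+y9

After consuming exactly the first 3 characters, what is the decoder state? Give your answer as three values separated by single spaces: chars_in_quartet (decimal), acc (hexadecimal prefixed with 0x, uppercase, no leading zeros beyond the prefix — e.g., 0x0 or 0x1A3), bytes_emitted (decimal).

After char 0 ('3'=55): chars_in_quartet=1 acc=0x37 bytes_emitted=0
After char 1 ('+'=62): chars_in_quartet=2 acc=0xDFE bytes_emitted=0
After char 2 ('y'=50): chars_in_quartet=3 acc=0x37FB2 bytes_emitted=0

Answer: 3 0x37FB2 0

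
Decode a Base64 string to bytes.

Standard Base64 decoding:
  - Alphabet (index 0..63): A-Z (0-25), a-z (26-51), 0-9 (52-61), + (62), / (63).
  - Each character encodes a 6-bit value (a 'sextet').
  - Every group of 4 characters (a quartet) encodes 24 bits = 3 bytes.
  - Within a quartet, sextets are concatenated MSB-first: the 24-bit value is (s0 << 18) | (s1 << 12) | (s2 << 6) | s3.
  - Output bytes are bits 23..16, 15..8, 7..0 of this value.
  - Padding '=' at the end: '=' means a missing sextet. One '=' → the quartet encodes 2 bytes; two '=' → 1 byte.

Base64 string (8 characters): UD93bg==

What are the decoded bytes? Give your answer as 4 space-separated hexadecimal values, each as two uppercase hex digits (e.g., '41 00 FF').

Answer: 50 3F 77 6E

Derivation:
After char 0 ('U'=20): chars_in_quartet=1 acc=0x14 bytes_emitted=0
After char 1 ('D'=3): chars_in_quartet=2 acc=0x503 bytes_emitted=0
After char 2 ('9'=61): chars_in_quartet=3 acc=0x140FD bytes_emitted=0
After char 3 ('3'=55): chars_in_quartet=4 acc=0x503F77 -> emit 50 3F 77, reset; bytes_emitted=3
After char 4 ('b'=27): chars_in_quartet=1 acc=0x1B bytes_emitted=3
After char 5 ('g'=32): chars_in_quartet=2 acc=0x6E0 bytes_emitted=3
Padding '==': partial quartet acc=0x6E0 -> emit 6E; bytes_emitted=4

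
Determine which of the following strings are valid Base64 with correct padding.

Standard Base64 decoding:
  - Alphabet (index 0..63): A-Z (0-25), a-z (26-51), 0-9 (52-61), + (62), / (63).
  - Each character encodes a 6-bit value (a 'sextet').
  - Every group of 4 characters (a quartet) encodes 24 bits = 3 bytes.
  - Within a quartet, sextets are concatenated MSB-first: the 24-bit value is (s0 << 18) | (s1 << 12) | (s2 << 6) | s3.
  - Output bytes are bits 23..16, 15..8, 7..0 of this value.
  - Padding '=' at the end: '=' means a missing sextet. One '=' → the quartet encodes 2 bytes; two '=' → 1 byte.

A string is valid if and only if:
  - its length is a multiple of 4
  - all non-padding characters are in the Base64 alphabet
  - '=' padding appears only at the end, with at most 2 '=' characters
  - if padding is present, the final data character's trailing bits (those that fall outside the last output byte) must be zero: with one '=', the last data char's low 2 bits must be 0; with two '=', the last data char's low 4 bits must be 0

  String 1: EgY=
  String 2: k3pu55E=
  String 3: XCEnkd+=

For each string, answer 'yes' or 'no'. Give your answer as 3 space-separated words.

String 1: 'EgY=' → valid
String 2: 'k3pu55E=' → valid
String 3: 'XCEnkd+=' → invalid (bad trailing bits)

Answer: yes yes no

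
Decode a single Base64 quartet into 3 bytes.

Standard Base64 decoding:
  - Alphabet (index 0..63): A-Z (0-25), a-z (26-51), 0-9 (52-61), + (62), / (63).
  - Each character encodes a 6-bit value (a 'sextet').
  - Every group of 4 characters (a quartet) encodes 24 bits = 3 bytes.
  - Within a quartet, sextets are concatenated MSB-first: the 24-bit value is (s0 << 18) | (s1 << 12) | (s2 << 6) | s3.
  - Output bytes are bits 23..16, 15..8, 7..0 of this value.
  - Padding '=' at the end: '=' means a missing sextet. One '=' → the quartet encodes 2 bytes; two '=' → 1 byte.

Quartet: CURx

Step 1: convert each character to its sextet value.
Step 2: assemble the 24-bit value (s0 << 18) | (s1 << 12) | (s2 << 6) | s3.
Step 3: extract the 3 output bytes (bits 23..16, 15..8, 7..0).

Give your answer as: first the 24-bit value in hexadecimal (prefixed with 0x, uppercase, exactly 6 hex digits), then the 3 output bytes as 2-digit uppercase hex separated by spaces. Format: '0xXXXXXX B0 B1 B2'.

Answer: 0x094471 09 44 71

Derivation:
Sextets: C=2, U=20, R=17, x=49
24-bit: (2<<18) | (20<<12) | (17<<6) | 49
      = 0x080000 | 0x014000 | 0x000440 | 0x000031
      = 0x094471
Bytes: (v>>16)&0xFF=09, (v>>8)&0xFF=44, v&0xFF=71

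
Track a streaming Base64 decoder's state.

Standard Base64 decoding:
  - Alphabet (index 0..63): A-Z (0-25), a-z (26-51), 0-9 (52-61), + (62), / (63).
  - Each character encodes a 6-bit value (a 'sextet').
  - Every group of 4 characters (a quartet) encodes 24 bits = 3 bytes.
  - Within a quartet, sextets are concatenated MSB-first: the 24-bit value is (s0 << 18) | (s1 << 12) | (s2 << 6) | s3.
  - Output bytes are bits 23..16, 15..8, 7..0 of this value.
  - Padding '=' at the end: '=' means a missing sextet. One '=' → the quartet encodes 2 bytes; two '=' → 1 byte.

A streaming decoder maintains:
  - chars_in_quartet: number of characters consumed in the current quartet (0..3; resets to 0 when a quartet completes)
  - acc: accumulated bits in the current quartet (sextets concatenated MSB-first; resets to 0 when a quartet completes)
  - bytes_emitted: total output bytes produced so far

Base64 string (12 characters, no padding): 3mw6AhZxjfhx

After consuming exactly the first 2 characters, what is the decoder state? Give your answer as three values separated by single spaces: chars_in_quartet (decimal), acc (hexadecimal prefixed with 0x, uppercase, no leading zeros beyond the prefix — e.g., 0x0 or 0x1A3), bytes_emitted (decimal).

Answer: 2 0xDE6 0

Derivation:
After char 0 ('3'=55): chars_in_quartet=1 acc=0x37 bytes_emitted=0
After char 1 ('m'=38): chars_in_quartet=2 acc=0xDE6 bytes_emitted=0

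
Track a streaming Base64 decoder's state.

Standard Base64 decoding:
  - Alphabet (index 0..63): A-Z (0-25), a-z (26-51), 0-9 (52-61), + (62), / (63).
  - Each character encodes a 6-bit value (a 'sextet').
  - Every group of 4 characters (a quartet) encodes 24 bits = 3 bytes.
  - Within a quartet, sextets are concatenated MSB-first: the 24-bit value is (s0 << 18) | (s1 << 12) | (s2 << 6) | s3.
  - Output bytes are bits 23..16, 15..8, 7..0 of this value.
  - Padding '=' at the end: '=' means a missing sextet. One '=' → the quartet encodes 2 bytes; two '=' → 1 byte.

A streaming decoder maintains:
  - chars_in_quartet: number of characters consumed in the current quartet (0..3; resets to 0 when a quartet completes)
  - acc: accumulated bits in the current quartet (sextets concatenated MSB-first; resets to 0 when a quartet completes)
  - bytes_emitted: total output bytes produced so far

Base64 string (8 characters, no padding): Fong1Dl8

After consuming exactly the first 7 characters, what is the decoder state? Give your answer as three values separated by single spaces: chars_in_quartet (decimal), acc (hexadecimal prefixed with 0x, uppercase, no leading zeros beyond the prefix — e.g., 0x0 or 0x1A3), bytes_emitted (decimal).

Answer: 3 0x350E5 3

Derivation:
After char 0 ('F'=5): chars_in_quartet=1 acc=0x5 bytes_emitted=0
After char 1 ('o'=40): chars_in_quartet=2 acc=0x168 bytes_emitted=0
After char 2 ('n'=39): chars_in_quartet=3 acc=0x5A27 bytes_emitted=0
After char 3 ('g'=32): chars_in_quartet=4 acc=0x1689E0 -> emit 16 89 E0, reset; bytes_emitted=3
After char 4 ('1'=53): chars_in_quartet=1 acc=0x35 bytes_emitted=3
After char 5 ('D'=3): chars_in_quartet=2 acc=0xD43 bytes_emitted=3
After char 6 ('l'=37): chars_in_quartet=3 acc=0x350E5 bytes_emitted=3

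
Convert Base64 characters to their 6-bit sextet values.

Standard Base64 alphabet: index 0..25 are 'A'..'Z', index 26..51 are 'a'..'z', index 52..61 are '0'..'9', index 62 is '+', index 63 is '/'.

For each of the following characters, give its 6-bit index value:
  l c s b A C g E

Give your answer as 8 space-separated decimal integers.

Answer: 37 28 44 27 0 2 32 4

Derivation:
'l': a..z range, 26 + ord('l') − ord('a') = 37
'c': a..z range, 26 + ord('c') − ord('a') = 28
's': a..z range, 26 + ord('s') − ord('a') = 44
'b': a..z range, 26 + ord('b') − ord('a') = 27
'A': A..Z range, ord('A') − ord('A') = 0
'C': A..Z range, ord('C') − ord('A') = 2
'g': a..z range, 26 + ord('g') − ord('a') = 32
'E': A..Z range, ord('E') − ord('A') = 4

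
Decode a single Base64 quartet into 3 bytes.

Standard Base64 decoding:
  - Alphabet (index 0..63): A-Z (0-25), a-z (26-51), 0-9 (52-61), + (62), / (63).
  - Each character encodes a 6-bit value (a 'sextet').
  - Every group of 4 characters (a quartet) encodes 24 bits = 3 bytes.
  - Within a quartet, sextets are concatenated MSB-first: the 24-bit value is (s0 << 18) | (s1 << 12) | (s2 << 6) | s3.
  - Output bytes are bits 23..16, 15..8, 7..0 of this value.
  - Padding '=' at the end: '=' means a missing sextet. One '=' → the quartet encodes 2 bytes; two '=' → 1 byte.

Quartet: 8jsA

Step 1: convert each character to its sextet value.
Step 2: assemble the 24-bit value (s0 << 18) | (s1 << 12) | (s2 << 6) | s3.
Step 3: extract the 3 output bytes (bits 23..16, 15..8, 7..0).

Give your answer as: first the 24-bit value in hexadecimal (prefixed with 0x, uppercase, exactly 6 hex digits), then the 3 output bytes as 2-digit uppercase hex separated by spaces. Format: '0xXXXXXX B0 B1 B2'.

Sextets: 8=60, j=35, s=44, A=0
24-bit: (60<<18) | (35<<12) | (44<<6) | 0
      = 0xF00000 | 0x023000 | 0x000B00 | 0x000000
      = 0xF23B00
Bytes: (v>>16)&0xFF=F2, (v>>8)&0xFF=3B, v&0xFF=00

Answer: 0xF23B00 F2 3B 00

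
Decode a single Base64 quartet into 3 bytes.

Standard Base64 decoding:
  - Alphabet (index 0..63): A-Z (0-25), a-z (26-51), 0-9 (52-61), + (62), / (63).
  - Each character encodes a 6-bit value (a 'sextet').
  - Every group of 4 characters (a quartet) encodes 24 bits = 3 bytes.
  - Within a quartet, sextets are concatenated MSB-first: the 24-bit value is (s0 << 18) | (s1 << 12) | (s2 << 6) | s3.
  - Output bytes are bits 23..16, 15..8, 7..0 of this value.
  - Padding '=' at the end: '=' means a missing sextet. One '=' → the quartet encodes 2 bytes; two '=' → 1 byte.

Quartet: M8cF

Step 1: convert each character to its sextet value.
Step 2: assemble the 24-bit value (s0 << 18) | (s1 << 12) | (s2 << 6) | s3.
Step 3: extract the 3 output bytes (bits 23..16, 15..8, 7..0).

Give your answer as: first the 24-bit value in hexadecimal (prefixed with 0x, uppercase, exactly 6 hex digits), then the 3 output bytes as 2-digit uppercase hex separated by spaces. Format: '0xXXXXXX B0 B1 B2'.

Sextets: M=12, 8=60, c=28, F=5
24-bit: (12<<18) | (60<<12) | (28<<6) | 5
      = 0x300000 | 0x03C000 | 0x000700 | 0x000005
      = 0x33C705
Bytes: (v>>16)&0xFF=33, (v>>8)&0xFF=C7, v&0xFF=05

Answer: 0x33C705 33 C7 05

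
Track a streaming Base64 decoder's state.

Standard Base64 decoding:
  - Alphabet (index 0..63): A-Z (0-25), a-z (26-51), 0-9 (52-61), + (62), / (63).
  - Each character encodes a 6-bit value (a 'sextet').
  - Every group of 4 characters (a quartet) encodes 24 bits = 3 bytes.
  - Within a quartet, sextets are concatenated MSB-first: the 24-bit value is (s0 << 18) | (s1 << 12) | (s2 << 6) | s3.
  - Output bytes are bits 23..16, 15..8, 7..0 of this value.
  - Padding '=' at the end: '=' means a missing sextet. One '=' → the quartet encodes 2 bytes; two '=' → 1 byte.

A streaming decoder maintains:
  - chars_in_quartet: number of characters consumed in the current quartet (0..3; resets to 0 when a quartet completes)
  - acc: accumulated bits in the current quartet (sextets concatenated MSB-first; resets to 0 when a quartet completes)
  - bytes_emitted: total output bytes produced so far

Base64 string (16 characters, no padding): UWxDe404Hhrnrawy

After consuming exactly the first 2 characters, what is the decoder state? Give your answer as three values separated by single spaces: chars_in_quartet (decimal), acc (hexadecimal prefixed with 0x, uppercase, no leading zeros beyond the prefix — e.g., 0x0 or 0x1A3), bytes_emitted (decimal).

Answer: 2 0x516 0

Derivation:
After char 0 ('U'=20): chars_in_quartet=1 acc=0x14 bytes_emitted=0
After char 1 ('W'=22): chars_in_quartet=2 acc=0x516 bytes_emitted=0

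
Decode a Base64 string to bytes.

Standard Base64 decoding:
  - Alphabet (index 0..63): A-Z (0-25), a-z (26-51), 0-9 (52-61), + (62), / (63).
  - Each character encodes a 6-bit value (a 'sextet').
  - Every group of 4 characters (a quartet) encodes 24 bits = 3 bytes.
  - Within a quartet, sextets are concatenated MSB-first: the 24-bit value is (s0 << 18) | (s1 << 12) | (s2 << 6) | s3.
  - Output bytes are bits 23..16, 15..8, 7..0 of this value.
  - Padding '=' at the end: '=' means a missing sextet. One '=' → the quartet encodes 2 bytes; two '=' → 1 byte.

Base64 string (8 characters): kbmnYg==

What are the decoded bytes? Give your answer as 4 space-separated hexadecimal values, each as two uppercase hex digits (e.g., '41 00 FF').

After char 0 ('k'=36): chars_in_quartet=1 acc=0x24 bytes_emitted=0
After char 1 ('b'=27): chars_in_quartet=2 acc=0x91B bytes_emitted=0
After char 2 ('m'=38): chars_in_quartet=3 acc=0x246E6 bytes_emitted=0
After char 3 ('n'=39): chars_in_quartet=4 acc=0x91B9A7 -> emit 91 B9 A7, reset; bytes_emitted=3
After char 4 ('Y'=24): chars_in_quartet=1 acc=0x18 bytes_emitted=3
After char 5 ('g'=32): chars_in_quartet=2 acc=0x620 bytes_emitted=3
Padding '==': partial quartet acc=0x620 -> emit 62; bytes_emitted=4

Answer: 91 B9 A7 62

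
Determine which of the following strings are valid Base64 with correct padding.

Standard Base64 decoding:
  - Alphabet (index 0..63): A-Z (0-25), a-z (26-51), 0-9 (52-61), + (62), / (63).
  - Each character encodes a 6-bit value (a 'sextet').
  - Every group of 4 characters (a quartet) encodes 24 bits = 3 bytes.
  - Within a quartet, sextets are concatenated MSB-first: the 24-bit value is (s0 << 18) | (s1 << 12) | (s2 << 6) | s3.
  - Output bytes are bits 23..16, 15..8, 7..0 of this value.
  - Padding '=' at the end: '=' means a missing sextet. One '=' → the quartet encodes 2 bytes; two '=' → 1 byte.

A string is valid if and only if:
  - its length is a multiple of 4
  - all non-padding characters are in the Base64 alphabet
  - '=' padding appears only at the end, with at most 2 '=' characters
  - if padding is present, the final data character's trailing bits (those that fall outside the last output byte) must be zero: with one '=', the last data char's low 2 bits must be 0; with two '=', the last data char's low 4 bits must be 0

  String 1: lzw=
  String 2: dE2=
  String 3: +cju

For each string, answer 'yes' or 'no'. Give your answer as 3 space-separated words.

String 1: 'lzw=' → valid
String 2: 'dE2=' → invalid (bad trailing bits)
String 3: '+cju' → valid

Answer: yes no yes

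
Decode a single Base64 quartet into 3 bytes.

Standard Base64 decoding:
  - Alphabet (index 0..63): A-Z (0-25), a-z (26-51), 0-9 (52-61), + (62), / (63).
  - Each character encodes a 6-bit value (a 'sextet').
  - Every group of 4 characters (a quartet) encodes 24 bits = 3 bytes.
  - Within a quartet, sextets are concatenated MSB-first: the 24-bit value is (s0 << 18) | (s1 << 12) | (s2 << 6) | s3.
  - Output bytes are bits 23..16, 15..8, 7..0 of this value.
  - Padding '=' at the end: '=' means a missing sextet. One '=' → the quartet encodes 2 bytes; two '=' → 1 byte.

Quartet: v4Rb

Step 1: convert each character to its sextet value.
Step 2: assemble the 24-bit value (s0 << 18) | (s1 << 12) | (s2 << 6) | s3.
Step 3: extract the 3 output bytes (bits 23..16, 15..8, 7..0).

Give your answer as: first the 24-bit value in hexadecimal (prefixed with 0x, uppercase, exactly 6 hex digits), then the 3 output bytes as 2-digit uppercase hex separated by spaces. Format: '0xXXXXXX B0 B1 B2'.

Answer: 0xBF845B BF 84 5B

Derivation:
Sextets: v=47, 4=56, R=17, b=27
24-bit: (47<<18) | (56<<12) | (17<<6) | 27
      = 0xBC0000 | 0x038000 | 0x000440 | 0x00001B
      = 0xBF845B
Bytes: (v>>16)&0xFF=BF, (v>>8)&0xFF=84, v&0xFF=5B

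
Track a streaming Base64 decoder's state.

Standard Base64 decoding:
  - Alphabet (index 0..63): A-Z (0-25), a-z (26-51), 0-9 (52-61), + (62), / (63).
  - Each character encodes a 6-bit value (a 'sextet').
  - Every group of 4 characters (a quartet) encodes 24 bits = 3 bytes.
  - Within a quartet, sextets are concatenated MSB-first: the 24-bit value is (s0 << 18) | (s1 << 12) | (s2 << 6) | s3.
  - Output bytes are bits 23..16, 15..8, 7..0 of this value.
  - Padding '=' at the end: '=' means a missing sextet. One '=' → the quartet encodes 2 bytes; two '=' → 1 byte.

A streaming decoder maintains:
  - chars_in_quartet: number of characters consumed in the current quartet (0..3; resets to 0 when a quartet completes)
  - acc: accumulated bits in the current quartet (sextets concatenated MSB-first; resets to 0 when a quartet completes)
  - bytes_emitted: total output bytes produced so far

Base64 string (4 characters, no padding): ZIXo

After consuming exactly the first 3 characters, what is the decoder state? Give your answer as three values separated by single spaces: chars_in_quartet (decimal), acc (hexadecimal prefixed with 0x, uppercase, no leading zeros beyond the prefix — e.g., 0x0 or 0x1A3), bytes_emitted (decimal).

Answer: 3 0x19217 0

Derivation:
After char 0 ('Z'=25): chars_in_quartet=1 acc=0x19 bytes_emitted=0
After char 1 ('I'=8): chars_in_quartet=2 acc=0x648 bytes_emitted=0
After char 2 ('X'=23): chars_in_quartet=3 acc=0x19217 bytes_emitted=0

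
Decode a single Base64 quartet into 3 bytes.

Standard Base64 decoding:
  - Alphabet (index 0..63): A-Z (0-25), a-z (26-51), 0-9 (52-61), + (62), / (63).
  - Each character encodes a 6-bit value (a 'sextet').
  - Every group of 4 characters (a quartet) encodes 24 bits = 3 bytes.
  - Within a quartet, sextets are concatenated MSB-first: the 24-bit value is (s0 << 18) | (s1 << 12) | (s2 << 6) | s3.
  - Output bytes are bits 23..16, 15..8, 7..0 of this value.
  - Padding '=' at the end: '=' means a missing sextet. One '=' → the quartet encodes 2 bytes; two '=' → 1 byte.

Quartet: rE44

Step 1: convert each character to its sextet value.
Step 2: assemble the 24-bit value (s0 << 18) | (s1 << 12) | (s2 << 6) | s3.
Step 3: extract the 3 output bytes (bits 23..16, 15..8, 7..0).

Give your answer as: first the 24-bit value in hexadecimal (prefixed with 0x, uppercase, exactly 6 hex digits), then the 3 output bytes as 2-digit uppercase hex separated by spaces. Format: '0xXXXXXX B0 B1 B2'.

Answer: 0xAC4E38 AC 4E 38

Derivation:
Sextets: r=43, E=4, 4=56, 4=56
24-bit: (43<<18) | (4<<12) | (56<<6) | 56
      = 0xAC0000 | 0x004000 | 0x000E00 | 0x000038
      = 0xAC4E38
Bytes: (v>>16)&0xFF=AC, (v>>8)&0xFF=4E, v&0xFF=38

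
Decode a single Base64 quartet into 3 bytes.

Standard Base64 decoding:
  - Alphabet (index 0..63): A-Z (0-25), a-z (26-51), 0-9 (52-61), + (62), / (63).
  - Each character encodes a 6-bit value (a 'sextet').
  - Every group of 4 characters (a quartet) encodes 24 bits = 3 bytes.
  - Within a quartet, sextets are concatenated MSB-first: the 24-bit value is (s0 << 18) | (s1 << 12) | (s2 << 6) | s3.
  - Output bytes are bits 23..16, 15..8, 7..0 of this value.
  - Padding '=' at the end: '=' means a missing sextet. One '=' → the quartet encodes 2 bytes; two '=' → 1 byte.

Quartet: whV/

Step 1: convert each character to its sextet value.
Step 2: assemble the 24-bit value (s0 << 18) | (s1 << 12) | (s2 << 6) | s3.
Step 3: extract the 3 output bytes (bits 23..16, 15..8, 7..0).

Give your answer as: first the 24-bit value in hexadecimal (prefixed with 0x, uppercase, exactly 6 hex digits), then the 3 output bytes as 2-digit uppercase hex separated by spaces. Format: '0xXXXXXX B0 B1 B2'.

Sextets: w=48, h=33, V=21, /=63
24-bit: (48<<18) | (33<<12) | (21<<6) | 63
      = 0xC00000 | 0x021000 | 0x000540 | 0x00003F
      = 0xC2157F
Bytes: (v>>16)&0xFF=C2, (v>>8)&0xFF=15, v&0xFF=7F

Answer: 0xC2157F C2 15 7F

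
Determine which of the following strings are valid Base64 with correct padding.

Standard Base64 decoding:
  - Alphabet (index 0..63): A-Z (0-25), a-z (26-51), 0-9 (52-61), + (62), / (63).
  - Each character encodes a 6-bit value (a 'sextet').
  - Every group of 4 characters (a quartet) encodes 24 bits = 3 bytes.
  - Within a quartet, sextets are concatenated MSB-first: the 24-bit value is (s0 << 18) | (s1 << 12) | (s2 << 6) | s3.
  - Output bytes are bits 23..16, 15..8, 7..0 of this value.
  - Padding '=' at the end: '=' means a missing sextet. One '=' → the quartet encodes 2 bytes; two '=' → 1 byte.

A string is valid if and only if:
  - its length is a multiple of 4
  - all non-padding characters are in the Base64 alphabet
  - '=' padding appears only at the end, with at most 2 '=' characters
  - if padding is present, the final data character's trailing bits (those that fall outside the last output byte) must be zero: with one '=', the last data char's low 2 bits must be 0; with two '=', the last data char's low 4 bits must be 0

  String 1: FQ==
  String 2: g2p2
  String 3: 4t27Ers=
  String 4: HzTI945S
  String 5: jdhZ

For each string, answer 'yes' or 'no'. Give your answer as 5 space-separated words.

Answer: yes yes yes yes yes

Derivation:
String 1: 'FQ==' → valid
String 2: 'g2p2' → valid
String 3: '4t27Ers=' → valid
String 4: 'HzTI945S' → valid
String 5: 'jdhZ' → valid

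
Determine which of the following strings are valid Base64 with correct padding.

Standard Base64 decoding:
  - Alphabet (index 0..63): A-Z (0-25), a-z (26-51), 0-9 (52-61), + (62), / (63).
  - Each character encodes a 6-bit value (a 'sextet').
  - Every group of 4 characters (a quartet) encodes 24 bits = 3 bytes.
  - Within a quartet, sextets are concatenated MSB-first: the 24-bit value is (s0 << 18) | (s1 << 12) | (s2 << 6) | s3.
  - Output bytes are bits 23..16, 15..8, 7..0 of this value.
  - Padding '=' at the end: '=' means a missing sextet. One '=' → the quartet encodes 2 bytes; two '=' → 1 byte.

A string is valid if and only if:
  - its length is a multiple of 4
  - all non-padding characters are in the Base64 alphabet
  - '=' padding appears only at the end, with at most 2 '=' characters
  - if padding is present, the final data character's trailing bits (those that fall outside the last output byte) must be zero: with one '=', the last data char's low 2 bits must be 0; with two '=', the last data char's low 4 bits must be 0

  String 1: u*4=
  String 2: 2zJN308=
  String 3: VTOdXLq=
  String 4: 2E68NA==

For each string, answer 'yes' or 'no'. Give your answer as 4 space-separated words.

String 1: 'u*4=' → invalid (bad char(s): ['*'])
String 2: '2zJN308=' → valid
String 3: 'VTOdXLq=' → invalid (bad trailing bits)
String 4: '2E68NA==' → valid

Answer: no yes no yes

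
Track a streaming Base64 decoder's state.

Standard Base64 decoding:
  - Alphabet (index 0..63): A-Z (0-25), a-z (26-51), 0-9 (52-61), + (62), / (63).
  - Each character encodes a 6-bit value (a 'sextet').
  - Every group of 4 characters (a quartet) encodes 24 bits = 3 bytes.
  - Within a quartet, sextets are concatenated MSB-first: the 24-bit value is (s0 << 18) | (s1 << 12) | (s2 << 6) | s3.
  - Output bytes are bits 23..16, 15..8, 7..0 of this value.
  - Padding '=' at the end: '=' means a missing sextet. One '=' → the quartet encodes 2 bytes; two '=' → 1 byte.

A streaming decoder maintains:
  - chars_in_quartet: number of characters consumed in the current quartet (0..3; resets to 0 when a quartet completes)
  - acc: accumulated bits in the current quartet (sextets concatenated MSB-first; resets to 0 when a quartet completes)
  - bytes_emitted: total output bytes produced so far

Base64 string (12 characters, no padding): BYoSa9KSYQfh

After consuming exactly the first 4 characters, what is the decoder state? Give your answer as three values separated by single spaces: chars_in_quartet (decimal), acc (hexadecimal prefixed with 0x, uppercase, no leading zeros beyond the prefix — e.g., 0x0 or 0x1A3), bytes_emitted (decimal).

After char 0 ('B'=1): chars_in_quartet=1 acc=0x1 bytes_emitted=0
After char 1 ('Y'=24): chars_in_quartet=2 acc=0x58 bytes_emitted=0
After char 2 ('o'=40): chars_in_quartet=3 acc=0x1628 bytes_emitted=0
After char 3 ('S'=18): chars_in_quartet=4 acc=0x58A12 -> emit 05 8A 12, reset; bytes_emitted=3

Answer: 0 0x0 3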